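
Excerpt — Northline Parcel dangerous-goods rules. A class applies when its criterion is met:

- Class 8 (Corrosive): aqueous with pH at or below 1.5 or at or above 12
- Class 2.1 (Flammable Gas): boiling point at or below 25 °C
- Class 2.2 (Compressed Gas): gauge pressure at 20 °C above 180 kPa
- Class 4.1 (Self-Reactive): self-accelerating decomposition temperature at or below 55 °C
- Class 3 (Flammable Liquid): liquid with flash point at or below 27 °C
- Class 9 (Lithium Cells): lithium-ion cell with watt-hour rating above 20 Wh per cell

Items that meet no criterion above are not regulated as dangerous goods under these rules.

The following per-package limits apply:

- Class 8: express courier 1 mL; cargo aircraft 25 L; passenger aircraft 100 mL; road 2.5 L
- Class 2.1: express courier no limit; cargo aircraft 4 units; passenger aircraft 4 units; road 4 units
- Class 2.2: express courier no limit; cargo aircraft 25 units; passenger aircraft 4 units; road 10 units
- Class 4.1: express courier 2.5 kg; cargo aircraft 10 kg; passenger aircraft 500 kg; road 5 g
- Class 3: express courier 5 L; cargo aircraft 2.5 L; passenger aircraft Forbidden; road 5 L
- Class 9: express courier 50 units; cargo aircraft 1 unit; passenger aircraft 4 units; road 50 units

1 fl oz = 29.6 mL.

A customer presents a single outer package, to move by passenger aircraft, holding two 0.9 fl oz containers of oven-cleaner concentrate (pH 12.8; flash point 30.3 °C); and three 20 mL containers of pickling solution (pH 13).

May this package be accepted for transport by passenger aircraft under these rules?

No

Oven-cleaner concentrate: pH 12.8 ≥ 12 → Class 8 (Corrosive).
The pickling solution has pH 13, which is ≥ 12, so it is Class 8 (Corrosive).
Total Class 8: (two 0.9 fl oz containers = 53.28 mL) + (three 20 mL containers = 60 mL) = 113.28 mL.
That exceeds the Class 8 passenger aircraft limit of 100 mL.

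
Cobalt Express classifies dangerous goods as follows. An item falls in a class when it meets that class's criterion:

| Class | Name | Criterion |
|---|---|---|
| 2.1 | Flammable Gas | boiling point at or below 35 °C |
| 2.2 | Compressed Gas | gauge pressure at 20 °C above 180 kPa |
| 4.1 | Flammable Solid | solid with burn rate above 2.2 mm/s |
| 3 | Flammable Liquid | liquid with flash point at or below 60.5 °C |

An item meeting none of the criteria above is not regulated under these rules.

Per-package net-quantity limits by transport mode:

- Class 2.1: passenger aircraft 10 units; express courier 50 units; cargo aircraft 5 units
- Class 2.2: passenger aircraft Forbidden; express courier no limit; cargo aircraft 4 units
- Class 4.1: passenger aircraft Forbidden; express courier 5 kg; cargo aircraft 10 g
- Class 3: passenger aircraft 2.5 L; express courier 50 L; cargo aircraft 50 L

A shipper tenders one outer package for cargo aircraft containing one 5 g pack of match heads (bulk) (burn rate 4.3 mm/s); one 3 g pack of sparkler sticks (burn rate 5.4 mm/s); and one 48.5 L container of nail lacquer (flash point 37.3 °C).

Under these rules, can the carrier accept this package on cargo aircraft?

With burn rate 4.3 mm/s (> 2.2 mm/s), the match heads (bulk) fall in Class 4.1.
Burn rate 5.4 mm/s meets the Class 4.1 criterion (Flammable Solid), so the sparkler sticks are Class 4.1.
Flash point 37.3 °C meets the Class 3 criterion (Flammable Liquid), so the nail lacquer is Class 3.
Total Class 4.1: 5 g + 3 g = 8 g.
8 g is within the cargo aircraft limit of 10 g for Class 4.1.
Class 3 quantity: 48.5 L.
That is within the Class 3 cargo aircraft limit of 50 L.
Every hazard class is within its cargo aircraft limit and no segregation rule is violated.

Yes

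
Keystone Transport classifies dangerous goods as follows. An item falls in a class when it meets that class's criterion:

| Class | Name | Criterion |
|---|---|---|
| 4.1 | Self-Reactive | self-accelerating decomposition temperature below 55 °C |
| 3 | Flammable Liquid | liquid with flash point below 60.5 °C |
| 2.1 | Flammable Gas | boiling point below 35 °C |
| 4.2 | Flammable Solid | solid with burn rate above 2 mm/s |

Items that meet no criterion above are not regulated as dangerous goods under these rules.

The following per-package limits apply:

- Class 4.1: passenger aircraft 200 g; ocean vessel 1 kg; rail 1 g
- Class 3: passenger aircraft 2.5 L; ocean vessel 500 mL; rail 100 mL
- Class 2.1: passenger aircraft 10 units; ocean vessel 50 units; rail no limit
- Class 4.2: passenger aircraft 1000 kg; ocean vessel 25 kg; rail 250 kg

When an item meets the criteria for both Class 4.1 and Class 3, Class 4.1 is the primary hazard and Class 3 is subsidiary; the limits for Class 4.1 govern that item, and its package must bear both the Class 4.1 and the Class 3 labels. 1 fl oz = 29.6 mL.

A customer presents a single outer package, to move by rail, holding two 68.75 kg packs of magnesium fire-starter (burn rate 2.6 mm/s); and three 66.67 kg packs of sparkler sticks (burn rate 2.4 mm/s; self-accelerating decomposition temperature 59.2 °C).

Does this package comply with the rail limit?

No

The magnesium fire-starter has burn rate 2.6 mm/s, which is > 2 mm/s, so it is Class 4.2 (Flammable Solid).
The sparkler sticks have burn rate 2.4 mm/s, which is > 2 mm/s, so they are Class 4.2 (Flammable Solid).
Class 4.2 net quantity: (two 68.75 kg packs = 137.5 kg) + (three 66.67 kg packs = 200.01 kg) = 337.51 kg.
337.51 kg > 250 kg (rail limit, Class 4.2) — over the limit.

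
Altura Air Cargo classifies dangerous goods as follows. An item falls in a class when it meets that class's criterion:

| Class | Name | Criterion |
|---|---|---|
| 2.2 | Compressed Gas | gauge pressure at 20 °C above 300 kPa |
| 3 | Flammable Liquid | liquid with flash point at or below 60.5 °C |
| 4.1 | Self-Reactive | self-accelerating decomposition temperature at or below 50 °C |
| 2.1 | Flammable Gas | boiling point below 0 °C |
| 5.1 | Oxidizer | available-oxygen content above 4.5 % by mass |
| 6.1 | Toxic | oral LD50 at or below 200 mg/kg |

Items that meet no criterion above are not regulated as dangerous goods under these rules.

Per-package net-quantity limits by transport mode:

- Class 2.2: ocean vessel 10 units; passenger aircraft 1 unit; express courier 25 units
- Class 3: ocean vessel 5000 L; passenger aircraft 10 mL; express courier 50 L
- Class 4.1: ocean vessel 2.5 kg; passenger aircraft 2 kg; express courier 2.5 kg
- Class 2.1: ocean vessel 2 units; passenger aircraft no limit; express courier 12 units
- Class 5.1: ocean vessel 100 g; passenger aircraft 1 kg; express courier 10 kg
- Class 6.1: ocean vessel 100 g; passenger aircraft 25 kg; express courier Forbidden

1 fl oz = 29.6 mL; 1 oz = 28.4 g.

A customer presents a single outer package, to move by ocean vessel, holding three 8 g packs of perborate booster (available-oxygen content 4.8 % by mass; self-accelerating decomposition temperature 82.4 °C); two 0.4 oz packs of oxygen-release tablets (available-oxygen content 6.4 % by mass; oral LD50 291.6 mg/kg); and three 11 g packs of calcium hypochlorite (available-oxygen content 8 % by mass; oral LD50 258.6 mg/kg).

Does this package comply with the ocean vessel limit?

Yes

Available-oxygen content 4.8 % by mass meets the Class 5.1 criterion (Oxidizer), so the perborate booster is Class 5.1.
The oxygen-release tablets have available-oxygen content 6.4 % by mass, which is > 4.5 % by mass, so they are Class 5.1 (Oxidizer).
Available-oxygen content 8 % by mass meets the Class 5.1 criterion (Oxidizer), so the calcium hypochlorite is Class 5.1.
Class 5.1 net quantity: (three 8 g packs = 24 g) + (two 0.4 oz packs = 22.72 g) + (three 11 g packs = 33 g) = 79.72 g.
79.72 g is within the ocean vessel limit of 100 g for Class 5.1.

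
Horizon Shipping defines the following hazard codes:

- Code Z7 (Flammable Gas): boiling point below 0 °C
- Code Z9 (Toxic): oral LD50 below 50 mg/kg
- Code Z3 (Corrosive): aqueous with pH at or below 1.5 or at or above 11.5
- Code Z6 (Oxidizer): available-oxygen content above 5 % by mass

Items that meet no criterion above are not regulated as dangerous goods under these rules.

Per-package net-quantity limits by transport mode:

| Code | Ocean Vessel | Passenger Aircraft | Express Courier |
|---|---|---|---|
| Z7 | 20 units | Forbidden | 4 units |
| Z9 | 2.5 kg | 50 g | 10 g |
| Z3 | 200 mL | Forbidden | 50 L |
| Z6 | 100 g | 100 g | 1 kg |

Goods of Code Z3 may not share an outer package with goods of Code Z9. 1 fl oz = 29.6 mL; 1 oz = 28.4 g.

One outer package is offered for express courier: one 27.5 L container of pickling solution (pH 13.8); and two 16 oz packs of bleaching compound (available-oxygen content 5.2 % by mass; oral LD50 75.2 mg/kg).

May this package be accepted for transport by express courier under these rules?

With pH 13.8 (≥ 11.5), the pickling solution falls in Code Z3.
The bleaching compound has available-oxygen content 5.2 % by mass, which is > 5 % by mass, so it is Code Z6 (Oxidizer).
Code Z3 quantity: 27.5 L.
27.5 L ≤ 50 L (express courier limit, Code Z3) — within limit.
Code Z6 quantity: two 16 oz packs = 908.8 g.
908.8 g is within the express courier limit of 1 kg for Code Z6.
The segregation rule (Code Z3 with Code Z9) does not apply to Code Z3 with Code Z6.
Every hazard code is within its express courier limit and no segregation rule is violated.

Yes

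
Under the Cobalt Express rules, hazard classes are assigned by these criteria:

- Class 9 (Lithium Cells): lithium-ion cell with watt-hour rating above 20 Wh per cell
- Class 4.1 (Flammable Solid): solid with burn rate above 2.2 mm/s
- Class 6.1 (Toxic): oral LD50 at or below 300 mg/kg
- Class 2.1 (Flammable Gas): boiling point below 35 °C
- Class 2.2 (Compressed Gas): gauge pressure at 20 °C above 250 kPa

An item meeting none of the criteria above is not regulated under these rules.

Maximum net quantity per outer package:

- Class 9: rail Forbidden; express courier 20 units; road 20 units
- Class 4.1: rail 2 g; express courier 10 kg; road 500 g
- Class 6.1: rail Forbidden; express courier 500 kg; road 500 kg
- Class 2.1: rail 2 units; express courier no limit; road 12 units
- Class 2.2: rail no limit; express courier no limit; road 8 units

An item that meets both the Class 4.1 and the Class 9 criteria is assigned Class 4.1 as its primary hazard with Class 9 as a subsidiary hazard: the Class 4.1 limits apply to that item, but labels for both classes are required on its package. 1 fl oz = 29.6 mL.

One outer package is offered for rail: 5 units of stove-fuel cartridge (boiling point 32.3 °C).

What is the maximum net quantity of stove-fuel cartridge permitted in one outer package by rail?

2 units

Boiling point 32.3 °C meets the Class 2.1 criterion (Flammable Gas), so the stove-fuel cartridge is Class 2.1.
The rail limit for Class 2.1 is 2 units.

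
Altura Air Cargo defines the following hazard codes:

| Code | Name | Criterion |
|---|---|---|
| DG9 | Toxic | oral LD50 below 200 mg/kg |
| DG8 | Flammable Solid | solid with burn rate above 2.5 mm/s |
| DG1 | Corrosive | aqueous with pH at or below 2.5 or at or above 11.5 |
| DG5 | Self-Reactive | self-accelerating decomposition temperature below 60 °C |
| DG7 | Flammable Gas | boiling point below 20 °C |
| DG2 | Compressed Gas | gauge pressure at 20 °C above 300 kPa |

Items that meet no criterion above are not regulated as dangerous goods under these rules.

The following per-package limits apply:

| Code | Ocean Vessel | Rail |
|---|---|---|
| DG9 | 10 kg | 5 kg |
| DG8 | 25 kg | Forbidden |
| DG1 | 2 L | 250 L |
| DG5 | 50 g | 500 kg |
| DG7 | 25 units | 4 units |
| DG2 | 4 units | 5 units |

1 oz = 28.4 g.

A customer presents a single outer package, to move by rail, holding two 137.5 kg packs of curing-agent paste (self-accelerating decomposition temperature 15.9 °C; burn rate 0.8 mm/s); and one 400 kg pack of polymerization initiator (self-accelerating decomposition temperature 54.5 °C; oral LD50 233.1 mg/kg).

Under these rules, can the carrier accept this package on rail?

Self-accelerating decomposition temperature 15.9 °C meets the Code DG5 criterion (Self-Reactive), so the curing-agent paste is Code DG5.
With self-accelerating decomposition temperature 54.5 °C (< 60 °C), the polymerization initiator falls in Code DG5.
Total Code DG5: (two 137.5 kg packs = 275 kg) + 400 kg = 675 kg.
675 kg exceeds the rail limit of 500 kg for Code DG5.

No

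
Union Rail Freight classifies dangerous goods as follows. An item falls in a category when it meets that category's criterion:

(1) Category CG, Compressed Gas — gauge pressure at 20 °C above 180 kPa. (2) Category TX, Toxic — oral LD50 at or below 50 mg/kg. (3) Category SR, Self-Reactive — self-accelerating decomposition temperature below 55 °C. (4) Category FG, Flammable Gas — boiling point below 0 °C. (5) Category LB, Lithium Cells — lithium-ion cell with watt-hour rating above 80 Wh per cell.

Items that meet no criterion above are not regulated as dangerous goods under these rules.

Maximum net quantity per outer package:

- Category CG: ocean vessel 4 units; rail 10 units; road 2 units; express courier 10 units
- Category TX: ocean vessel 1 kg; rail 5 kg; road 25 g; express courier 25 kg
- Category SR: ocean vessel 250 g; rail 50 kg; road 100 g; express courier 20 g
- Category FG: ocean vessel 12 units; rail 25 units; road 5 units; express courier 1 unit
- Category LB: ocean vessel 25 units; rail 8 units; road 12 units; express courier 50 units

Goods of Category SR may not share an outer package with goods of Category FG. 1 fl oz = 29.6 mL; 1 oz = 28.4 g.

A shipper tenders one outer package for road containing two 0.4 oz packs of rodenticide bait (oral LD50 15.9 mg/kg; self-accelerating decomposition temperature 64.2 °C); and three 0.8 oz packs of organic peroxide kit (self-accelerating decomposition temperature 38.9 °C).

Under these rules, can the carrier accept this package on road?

Yes

Oral LD50 15.9 mg/kg meets the Category TX criterion (Toxic), so the rodenticide bait is Category TX.
Organic peroxide kit: self-accelerating decomposition temperature 38.9 °C < 55 °C → Category SR (Self-Reactive).
Category SR quantity: three 0.8 oz packs = 68.16 g.
That is within the Category SR road limit of 100 g.
Category TX quantity: two 0.4 oz packs = 22.72 g.
That is within the Category TX road limit of 25 g.
The segregation rule (Category SR with Category FG) does not apply to Category SR with Category TX.
Every hazard category is within its road limit and no segregation rule is violated.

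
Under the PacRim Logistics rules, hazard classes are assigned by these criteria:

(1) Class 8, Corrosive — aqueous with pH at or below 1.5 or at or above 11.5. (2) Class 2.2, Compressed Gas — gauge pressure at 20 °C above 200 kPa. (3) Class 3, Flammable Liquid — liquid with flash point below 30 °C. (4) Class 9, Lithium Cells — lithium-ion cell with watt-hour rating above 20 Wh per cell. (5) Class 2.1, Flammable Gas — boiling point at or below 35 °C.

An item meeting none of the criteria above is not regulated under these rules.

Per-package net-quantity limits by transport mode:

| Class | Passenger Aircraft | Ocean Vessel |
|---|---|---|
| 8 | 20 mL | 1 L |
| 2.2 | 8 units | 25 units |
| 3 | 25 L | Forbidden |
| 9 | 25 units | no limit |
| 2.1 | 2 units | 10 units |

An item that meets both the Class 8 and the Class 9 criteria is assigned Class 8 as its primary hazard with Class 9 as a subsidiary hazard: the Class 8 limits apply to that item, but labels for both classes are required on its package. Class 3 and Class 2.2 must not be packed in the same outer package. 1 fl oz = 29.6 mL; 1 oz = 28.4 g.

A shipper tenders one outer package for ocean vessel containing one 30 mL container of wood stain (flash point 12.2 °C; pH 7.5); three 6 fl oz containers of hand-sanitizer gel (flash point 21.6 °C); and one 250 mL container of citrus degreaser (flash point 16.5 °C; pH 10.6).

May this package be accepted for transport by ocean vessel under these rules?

No

The wood stain has flash point 12.2 °C, which is < 30 °C, so it is Class 3 (Flammable Liquid).
Flash point 21.6 °C meets the Class 3 criterion (Flammable Liquid), so the hand-sanitizer gel is Class 3.
The citrus degreaser has flash point 16.5 °C, which is < 30 °C, so it is Class 3 (Flammable Liquid).
Class 3 net quantity: 30 mL + (three 6 fl oz containers = 532.8 mL) + 250 mL = 812.8 mL.
By ocean vessel, Class 3 is Forbidden regardless of quantity.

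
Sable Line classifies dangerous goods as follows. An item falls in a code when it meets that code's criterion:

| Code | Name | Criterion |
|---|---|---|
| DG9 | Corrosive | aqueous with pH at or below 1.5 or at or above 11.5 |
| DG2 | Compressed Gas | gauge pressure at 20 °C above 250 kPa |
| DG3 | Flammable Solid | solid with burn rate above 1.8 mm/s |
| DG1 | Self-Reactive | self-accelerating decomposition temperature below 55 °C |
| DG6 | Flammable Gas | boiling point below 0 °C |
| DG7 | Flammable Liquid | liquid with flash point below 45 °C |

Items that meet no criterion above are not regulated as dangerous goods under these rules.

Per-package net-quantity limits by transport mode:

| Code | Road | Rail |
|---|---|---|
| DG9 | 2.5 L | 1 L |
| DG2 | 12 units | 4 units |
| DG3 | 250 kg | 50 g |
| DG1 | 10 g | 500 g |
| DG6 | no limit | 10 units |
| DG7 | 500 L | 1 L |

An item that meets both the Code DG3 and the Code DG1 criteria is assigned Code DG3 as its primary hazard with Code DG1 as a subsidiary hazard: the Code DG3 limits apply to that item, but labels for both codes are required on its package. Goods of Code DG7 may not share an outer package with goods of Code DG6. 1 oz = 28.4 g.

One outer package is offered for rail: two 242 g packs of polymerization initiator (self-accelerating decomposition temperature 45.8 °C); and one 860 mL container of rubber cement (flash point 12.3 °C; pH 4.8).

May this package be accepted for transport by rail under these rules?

Yes

Self-accelerating decomposition temperature 45.8 °C meets the Code DG1 criterion (Self-Reactive), so the polymerization initiator is Code DG1.
Rubber cement: flash point 12.3 °C < 45 °C → Code DG7 (Flammable Liquid).
Code DG7 quantity: 860 mL.
860 mL ≤ 1 L (rail limit, Code DG7) — within limit.
Code DG1 quantity: two 242 g packs = 484 g.
That is within the Code DG1 rail limit of 500 g.
The segregation rule (Code DG7 with Code DG6) does not apply to Code DG7 with Code DG1.
Every hazard code is within its rail limit and no segregation rule is violated.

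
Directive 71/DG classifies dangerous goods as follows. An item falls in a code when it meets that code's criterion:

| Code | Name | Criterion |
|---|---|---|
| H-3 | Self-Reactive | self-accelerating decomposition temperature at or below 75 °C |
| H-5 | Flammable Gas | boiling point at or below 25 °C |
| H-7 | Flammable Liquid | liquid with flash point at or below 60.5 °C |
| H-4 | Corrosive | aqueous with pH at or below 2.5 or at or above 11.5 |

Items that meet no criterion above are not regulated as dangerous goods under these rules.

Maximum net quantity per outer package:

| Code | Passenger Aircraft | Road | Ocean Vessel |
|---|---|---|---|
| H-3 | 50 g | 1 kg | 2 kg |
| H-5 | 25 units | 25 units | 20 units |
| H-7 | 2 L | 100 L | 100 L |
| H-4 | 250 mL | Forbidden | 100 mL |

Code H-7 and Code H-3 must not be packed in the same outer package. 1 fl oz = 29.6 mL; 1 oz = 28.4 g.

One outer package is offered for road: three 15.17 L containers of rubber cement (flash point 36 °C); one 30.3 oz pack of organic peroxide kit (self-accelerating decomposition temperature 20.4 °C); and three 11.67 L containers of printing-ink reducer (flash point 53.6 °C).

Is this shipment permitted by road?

The rubber cement has flash point 36 °C, which is ≤ 60.5 °C, so it is Code H-7 (Flammable Liquid).
The organic peroxide kit has self-accelerating decomposition temperature 20.4 °C, which is ≤ 75 °C, so it is Code H-3 (Self-Reactive).
With flash point 53.6 °C (≤ 60.5 °C), the printing-ink reducer falls in Code H-7.
Code H-7 net quantity: (three 15.17 L containers = 45.51 L) + (three 11.67 L containers = 35.01 L) = 80.52 L.
80.52 L ≤ 100 L (road limit, Code H-7) — within limit.
Code H-3 quantity: one 30.3 oz pack = 860.52 g.
860.52 g is within the road limit of 1 kg for Code H-3.
Code H-7 and Code H-3 may not share an outer package.

No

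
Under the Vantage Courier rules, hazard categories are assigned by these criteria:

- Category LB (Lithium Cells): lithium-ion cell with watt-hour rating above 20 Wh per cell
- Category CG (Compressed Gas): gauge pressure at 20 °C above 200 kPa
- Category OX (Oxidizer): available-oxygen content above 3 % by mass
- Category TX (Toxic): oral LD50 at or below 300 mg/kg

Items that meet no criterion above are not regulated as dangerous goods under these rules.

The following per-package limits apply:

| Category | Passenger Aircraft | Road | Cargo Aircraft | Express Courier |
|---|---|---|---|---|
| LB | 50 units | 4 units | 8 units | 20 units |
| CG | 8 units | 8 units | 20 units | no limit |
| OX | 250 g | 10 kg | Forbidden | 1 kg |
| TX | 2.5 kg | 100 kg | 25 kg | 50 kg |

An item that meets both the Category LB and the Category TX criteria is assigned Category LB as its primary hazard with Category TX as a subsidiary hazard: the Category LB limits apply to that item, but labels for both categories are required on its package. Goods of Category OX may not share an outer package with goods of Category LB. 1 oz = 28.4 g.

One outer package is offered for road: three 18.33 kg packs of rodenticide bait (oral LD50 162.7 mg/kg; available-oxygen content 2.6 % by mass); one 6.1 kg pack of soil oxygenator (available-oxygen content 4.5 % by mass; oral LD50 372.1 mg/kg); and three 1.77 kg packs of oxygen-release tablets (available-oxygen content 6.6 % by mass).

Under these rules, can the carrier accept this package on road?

The rodenticide bait has oral LD50 162.7 mg/kg, which is ≤ 300 mg/kg, so it is Category TX (Toxic).
With available-oxygen content 4.5 % by mass (> 3 % by mass), the soil oxygenator falls in Category OX.
The oxygen-release tablets have available-oxygen content 6.6 % by mass, which is > 3 % by mass, so they are Category OX (Oxidizer).
Total Category OX: 6.1 kg + (three 1.77 kg packs = 5.31 kg) = 11.41 kg.
11.41 kg exceeds the road limit of 10 kg for Category OX.
Category TX quantity: three 18.33 kg packs = 54.99 kg.
54.99 kg ≤ 100 kg (road limit, Category TX) — within limit.
The segregation rule (Category OX with Category LB) does not apply to Category OX with Category TX.

No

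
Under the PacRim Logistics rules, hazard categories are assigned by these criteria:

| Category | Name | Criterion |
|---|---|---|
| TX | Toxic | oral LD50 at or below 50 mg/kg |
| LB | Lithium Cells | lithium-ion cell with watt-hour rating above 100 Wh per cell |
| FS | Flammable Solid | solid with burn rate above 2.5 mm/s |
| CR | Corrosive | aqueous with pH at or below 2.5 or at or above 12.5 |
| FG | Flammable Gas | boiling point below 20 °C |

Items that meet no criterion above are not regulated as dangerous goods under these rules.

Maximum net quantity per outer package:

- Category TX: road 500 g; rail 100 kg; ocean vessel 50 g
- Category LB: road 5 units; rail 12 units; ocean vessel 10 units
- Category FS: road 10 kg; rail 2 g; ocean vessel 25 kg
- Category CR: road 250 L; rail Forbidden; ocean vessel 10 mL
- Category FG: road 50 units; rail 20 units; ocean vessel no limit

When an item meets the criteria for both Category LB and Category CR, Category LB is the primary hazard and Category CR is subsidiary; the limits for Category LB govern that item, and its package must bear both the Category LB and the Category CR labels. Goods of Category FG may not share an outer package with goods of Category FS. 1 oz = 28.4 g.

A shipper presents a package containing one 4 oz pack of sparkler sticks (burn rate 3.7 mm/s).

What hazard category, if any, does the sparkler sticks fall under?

Category FS

The sparkler sticks have burn rate 3.7 mm/s, which is > 2.5 mm/s, so they are Category FS (Flammable Solid).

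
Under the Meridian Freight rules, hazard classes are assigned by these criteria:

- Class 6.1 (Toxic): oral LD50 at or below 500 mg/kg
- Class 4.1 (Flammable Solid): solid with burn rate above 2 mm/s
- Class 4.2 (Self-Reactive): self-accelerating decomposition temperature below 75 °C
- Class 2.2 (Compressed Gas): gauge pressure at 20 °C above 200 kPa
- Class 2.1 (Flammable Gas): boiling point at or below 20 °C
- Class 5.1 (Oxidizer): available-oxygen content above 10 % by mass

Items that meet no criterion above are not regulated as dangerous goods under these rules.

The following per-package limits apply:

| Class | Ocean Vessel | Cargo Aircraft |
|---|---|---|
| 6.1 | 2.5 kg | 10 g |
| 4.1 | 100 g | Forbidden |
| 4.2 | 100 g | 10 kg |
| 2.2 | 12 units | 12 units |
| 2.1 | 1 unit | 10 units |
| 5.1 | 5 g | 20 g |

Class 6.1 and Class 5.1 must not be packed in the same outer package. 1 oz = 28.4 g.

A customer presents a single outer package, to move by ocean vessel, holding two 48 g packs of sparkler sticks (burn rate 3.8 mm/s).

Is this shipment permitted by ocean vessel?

Yes

Burn rate 3.8 mm/s meets the Class 4.1 criterion (Flammable Solid), so the sparkler sticks are Class 4.1.
Class 4.1 quantity: two 48 g packs = 96 g.
That is within the Class 4.1 ocean vessel limit of 100 g.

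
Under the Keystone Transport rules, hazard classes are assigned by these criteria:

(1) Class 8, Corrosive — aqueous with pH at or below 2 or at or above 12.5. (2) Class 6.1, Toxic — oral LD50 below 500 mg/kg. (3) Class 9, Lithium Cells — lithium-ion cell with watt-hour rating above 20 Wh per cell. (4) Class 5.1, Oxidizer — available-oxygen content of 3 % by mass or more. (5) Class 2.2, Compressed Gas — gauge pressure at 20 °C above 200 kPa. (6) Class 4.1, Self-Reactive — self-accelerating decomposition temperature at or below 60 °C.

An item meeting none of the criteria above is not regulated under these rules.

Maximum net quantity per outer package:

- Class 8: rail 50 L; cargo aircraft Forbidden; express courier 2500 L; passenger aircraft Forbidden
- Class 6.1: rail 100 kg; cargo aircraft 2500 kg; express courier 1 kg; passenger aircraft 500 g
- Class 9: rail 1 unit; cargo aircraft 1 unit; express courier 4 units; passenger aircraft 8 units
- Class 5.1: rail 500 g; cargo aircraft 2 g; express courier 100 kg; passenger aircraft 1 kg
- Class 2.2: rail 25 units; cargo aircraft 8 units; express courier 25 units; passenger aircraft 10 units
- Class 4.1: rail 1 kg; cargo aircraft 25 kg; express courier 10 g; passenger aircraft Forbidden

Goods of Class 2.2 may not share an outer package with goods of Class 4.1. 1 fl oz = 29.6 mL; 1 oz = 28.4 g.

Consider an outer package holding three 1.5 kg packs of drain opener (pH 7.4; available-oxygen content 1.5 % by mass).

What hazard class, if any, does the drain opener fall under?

pH 7.4 is between 2 and 12.5, so Class 8 does not apply.
available-oxygen content 1.5 % by mass is not above 3 % by mass, so Class 5.1 does not apply.
No criterion is met, so the item is not regulated.

Not regulated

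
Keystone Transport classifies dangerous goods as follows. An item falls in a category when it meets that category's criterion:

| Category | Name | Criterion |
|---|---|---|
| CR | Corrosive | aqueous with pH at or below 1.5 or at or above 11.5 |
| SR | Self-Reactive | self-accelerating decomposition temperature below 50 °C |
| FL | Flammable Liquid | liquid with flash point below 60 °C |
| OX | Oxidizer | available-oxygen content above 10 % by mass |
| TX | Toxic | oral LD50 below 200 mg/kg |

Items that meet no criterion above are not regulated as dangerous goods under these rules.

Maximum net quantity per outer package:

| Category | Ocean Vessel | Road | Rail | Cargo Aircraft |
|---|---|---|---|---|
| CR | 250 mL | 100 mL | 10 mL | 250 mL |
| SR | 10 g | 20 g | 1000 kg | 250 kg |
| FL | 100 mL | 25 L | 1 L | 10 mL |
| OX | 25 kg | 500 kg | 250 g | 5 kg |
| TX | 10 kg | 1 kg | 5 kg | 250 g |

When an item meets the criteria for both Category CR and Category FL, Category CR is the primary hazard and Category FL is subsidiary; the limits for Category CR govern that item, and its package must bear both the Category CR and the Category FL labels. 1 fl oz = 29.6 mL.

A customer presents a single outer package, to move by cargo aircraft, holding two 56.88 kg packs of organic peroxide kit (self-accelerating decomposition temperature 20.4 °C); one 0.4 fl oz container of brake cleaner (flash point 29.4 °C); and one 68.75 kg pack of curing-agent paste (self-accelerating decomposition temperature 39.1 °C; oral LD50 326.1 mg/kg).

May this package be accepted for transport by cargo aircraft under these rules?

The organic peroxide kit has self-accelerating decomposition temperature 20.4 °C, which is < 50 °C, so it is Category SR (Self-Reactive).
The brake cleaner has flash point 29.4 °C, which is < 60 °C, so it is Category FL (Flammable Liquid).
With self-accelerating decomposition temperature 39.1 °C (< 50 °C), the curing-agent paste falls in Category SR.
Category SR net quantity: (two 56.88 kg packs = 113.76 kg) + 68.75 kg = 182.51 kg.
182.51 kg is within the cargo aircraft limit of 250 kg for Category SR.
Category FL quantity: one 0.4 fl oz container = 11.84 mL.
11.84 mL > 10 mL (cargo aircraft limit, Category FL) — over the limit.

No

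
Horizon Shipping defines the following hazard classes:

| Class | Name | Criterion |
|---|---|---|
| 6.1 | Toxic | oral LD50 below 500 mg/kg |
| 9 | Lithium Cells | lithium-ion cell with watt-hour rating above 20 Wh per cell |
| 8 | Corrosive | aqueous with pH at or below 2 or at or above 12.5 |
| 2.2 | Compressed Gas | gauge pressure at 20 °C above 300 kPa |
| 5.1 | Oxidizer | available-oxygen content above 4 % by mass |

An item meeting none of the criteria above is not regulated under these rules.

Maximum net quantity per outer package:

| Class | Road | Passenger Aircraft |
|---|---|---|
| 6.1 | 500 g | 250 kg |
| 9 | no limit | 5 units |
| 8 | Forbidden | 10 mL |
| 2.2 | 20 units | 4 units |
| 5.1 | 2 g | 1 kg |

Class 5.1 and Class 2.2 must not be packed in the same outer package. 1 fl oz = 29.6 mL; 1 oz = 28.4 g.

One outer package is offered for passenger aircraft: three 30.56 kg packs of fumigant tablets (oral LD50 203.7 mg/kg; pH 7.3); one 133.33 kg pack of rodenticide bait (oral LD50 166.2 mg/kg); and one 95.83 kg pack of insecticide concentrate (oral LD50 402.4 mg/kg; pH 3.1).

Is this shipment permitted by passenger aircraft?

With oral LD50 203.7 mg/kg (< 500 mg/kg), the fumigant tablets fall in Class 6.1.
Oral LD50 166.2 mg/kg meets the Class 6.1 criterion (Toxic), so the rodenticide bait is Class 6.1.
Oral LD50 402.4 mg/kg meets the Class 6.1 criterion (Toxic), so the insecticide concentrate is Class 6.1.
Class 6.1 net quantity: (three 30.56 kg packs = 91.68 kg) + 133.33 kg + 95.83 kg = 320.84 kg.
320.84 kg > 250 kg (passenger aircraft limit, Class 6.1) — over the limit.

No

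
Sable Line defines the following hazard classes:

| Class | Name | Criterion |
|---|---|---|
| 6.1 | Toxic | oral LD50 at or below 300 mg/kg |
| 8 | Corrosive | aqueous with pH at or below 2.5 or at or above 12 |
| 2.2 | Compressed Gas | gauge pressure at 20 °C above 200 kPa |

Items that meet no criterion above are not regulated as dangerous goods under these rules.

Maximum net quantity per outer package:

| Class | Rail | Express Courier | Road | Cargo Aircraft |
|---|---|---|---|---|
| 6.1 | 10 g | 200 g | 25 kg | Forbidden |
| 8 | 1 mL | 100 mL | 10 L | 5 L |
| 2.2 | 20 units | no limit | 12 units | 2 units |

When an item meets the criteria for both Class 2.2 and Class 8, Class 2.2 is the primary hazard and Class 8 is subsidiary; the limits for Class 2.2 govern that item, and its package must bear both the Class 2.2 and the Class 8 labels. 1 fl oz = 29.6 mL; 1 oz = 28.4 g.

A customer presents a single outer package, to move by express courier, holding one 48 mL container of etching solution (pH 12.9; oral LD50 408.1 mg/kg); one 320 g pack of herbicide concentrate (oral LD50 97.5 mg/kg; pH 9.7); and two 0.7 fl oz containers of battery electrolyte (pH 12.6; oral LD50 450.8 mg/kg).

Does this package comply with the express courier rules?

No

pH 12.9 meets the Class 8 criterion (Corrosive), so the etching solution is Class 8.
With oral LD50 97.5 mg/kg (≤ 300 mg/kg), the herbicide concentrate falls in Class 6.1.
Battery electrolyte: pH 12.6 ≥ 12 → Class 8 (Corrosive).
Class 8 net quantity: 48 mL + (two 0.7 fl oz containers = 41.44 mL) = 89.44 mL.
89.44 mL ≤ 100 mL (express courier limit, Class 8) — within limit.
Class 6.1 quantity: 320 g.
That exceeds the Class 6.1 express courier limit of 200 g.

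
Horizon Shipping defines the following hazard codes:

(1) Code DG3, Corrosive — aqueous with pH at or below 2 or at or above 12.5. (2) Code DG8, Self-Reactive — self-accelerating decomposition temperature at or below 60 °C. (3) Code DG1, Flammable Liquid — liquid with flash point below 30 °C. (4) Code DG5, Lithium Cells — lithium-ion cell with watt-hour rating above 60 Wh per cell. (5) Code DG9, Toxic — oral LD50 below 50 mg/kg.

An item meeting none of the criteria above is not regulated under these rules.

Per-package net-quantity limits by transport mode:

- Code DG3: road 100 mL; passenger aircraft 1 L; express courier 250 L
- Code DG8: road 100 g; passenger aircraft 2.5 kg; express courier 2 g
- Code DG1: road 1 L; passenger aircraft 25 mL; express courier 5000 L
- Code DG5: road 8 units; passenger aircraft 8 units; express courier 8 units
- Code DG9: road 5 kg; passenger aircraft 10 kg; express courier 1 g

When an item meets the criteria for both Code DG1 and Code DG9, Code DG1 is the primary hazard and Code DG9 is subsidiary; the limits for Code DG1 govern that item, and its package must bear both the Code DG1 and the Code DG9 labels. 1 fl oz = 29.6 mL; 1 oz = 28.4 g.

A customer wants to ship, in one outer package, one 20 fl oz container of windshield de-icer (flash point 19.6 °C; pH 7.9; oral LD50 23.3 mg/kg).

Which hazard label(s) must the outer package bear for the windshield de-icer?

Windshield de-icer: flash point 19.6 °C < 30 °C → Code DG1 (Flammable Liquid).
Windshield de-icer: oral LD50 23.3 mg/kg < 50 mg/kg → Code DG9 (Toxic).
By the precedence rule Code DG1 is primary and Code DG9 is subsidiary, and that rule requires both labels on the package.

Code DG1 and DG9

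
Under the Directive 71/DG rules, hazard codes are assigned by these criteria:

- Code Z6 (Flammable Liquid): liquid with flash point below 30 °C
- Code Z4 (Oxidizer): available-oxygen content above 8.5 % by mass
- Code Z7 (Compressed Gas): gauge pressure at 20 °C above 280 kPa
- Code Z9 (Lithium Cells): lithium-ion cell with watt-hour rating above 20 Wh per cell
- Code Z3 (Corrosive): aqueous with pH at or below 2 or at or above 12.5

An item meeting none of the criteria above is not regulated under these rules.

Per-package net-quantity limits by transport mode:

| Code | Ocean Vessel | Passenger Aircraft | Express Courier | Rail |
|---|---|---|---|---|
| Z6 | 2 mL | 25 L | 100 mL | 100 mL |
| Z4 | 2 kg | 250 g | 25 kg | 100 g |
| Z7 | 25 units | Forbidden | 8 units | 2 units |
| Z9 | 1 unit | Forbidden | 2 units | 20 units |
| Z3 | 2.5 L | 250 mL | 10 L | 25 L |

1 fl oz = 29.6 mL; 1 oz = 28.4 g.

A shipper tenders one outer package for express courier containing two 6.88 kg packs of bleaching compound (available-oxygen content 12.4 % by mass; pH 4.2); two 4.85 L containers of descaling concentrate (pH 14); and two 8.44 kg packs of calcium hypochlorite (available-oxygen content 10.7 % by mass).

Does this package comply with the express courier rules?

No

The bleaching compound has available-oxygen content 12.4 % by mass, which is > 8.5 % by mass, so it is Code Z4 (Oxidizer).
The descaling concentrate has pH 14, which is ≥ 12.5, so it is Code Z3 (Corrosive).
Calcium hypochlorite: available-oxygen content 10.7 % by mass > 8.5 % by mass → Code Z4 (Oxidizer).
Code Z4 net quantity: (two 6.88 kg packs = 13.76 kg) + (two 8.44 kg packs = 16.88 kg) = 30.64 kg.
30.64 kg exceeds the express courier limit of 25 kg for Code Z4.
Code Z3 quantity: two 4.85 L containers = 9.7 L.
9.7 L is within the express courier limit of 10 L for Code Z3.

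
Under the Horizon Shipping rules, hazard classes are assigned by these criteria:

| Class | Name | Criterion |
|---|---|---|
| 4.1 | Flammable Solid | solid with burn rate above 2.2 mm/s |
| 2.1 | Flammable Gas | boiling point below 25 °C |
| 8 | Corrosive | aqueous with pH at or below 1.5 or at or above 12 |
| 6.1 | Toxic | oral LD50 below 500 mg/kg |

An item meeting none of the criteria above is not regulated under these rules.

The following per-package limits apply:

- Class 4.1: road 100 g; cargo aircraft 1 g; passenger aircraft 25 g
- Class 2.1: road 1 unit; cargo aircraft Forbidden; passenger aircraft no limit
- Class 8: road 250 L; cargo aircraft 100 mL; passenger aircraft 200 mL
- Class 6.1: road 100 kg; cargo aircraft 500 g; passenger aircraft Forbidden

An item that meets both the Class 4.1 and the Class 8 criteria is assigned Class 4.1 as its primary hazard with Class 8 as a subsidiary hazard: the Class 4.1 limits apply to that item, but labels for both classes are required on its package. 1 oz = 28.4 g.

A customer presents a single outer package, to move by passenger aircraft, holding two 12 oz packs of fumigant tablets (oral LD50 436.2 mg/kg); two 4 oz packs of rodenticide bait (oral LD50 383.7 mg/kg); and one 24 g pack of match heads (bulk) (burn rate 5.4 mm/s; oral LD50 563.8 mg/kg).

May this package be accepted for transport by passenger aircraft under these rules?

No

Oral LD50 436.2 mg/kg meets the Class 6.1 criterion (Toxic), so the fumigant tablets are Class 6.1.
With oral LD50 383.7 mg/kg (< 500 mg/kg), the rodenticide bait falls in Class 6.1.
The match heads (bulk) have burn rate 5.4 mm/s, which is > 2.2 mm/s, so they are Class 4.1 (Flammable Solid).
Class 6.1 net quantity: (two 12 oz packs = 681.6 g) + (two 4 oz packs = 227.2 g) = 908.8 g.
Class 6.1 is Forbidden by passenger aircraft.
Class 4.1 quantity: 24 g.
That is within the Class 4.1 passenger aircraft limit of 25 g.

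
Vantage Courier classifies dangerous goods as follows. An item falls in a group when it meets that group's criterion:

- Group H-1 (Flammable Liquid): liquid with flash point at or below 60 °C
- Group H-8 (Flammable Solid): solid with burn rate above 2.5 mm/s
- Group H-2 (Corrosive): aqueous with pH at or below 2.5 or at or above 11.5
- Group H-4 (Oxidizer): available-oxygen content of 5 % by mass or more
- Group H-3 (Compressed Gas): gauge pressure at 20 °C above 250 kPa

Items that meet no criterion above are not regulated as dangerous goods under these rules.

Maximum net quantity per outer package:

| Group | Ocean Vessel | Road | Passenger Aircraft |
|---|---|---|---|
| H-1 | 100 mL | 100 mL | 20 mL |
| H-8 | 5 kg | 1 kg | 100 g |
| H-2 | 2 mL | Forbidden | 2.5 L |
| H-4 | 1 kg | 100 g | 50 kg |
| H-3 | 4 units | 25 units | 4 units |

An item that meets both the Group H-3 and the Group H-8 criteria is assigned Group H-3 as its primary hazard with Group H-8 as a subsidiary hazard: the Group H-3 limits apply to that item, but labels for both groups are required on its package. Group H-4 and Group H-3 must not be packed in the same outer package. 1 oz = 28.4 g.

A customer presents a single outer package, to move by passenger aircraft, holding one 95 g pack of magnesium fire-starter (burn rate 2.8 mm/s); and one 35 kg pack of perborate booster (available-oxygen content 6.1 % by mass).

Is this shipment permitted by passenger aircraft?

Yes

The magnesium fire-starter has burn rate 2.8 mm/s, which is > 2.5 mm/s, so it is Group H-8 (Flammable Solid).
With available-oxygen content 6.1 % by mass (≥ 5 % by mass), the perborate booster falls in Group H-4.
Group H-4 quantity: 35 kg.
35 kg is within the passenger aircraft limit of 50 kg for Group H-4.
Group H-8 quantity: 95 g.
95 g is within the passenger aircraft limit of 100 g for Group H-8.
The segregation rule (Group H-4 with Group H-3) does not apply to Group H-4 with Group H-8.
Every hazard group is within its passenger aircraft limit and no segregation rule is violated.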